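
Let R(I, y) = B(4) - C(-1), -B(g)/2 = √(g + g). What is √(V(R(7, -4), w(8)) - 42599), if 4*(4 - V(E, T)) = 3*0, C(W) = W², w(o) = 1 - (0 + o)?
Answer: I*√42595 ≈ 206.39*I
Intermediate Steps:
B(g) = -2*√2*√g (B(g) = -2*√(g + g) = -2*√2*√g)
w(o) = 1 - o
R(I, y) = -1 - 4*√2 (R(I, y) = -2*√2*√4 - 1*(-1)² = -2*√2*2 - 1*1 = -4*√2 - 1 = -1 - 4*√2)
V(E, T) = 4 (V(E, T) = 4 - 3*0/4 = 4 - ¼*0 = 4 + 0 = 4)
√(V(R(7, -4), w(8)) - 42599) = √(4 - 42599) = √(-42595) = I*√42595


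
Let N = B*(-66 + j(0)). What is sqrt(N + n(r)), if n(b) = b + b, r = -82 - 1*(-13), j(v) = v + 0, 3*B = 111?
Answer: 2*I*sqrt(645) ≈ 50.794*I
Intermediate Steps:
B = 37 (B = (1/3)*111 = 37)
j(v) = v
r = -69 (r = -82 + 13 = -69)
n(b) = 2*b
N = -2442 (N = 37*(-66 + 0) = 37*(-66) = -2442)
sqrt(N + n(r)) = sqrt(-2442 + 2*(-69)) = sqrt(-2442 - 138) = sqrt(-2580) = 2*I*sqrt(645)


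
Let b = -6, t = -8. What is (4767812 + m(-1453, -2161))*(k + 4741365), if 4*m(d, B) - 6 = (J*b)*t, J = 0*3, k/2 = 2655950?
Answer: 95864185172155/2 ≈ 4.7932e+13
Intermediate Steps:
k = 5311900 (k = 2*2655950 = 5311900)
J = 0
m(d, B) = 3/2 (m(d, B) = 3/2 + ((0*(-6))*(-8))/4 = 3/2 + (0*(-8))/4 = 3/2 + (¼)*0 = 3/2 + 0 = 3/2)
(4767812 + m(-1453, -2161))*(k + 4741365) = (4767812 + 3/2)*(5311900 + 4741365) = (9535627/2)*10053265 = 95864185172155/2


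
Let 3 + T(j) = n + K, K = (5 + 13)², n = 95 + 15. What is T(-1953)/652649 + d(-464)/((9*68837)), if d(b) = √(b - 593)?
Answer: 431/652649 + I*√1057/619533 ≈ 0.00066039 + 5.2477e-5*I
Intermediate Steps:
n = 110
K = 324 (K = 18² = 324)
T(j) = 431 (T(j) = -3 + (110 + 324) = -3 + 434 = 431)
d(b) = √(-593 + b)
T(-1953)/652649 + d(-464)/((9*68837)) = 431/652649 + √(-593 - 464)/((9*68837)) = 431*(1/652649) + √(-1057)/619533 = 431/652649 + (I*√1057)*(1/619533) = 431/652649 + I*√1057/619533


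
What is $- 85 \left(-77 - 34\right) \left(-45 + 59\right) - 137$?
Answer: $131953$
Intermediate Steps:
$- 85 \left(-77 - 34\right) \left(-45 + 59\right) - 137 = - 85 \left(\left(-111\right) 14\right) - 137 = \left(-85\right) \left(-1554\right) - 137 = 132090 - 137 = 131953$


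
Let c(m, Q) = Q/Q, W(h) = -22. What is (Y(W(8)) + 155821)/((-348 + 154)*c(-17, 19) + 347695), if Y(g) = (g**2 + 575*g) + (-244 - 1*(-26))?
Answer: 20491/49643 ≈ 0.41277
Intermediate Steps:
c(m, Q) = 1
Y(g) = -218 + g**2 + 575*g (Y(g) = (g**2 + 575*g) + (-244 + 26) = (g**2 + 575*g) - 218 = -218 + g**2 + 575*g)
(Y(W(8)) + 155821)/((-348 + 154)*c(-17, 19) + 347695) = ((-218 + (-22)**2 + 575*(-22)) + 155821)/((-348 + 154)*1 + 347695) = ((-218 + 484 - 12650) + 155821)/(-194*1 + 347695) = (-12384 + 155821)/(-194 + 347695) = 143437/347501 = 143437*(1/347501) = 20491/49643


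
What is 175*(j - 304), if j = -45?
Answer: -61075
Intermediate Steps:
175*(j - 304) = 175*(-45 - 304) = 175*(-349) = -61075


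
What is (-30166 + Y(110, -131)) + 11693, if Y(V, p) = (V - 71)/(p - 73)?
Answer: -1256177/68 ≈ -18473.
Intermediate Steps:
Y(V, p) = (-71 + V)/(-73 + p)
(-30166 + Y(110, -131)) + 11693 = (-30166 + (-71 + 110)/(-73 - 131)) + 11693 = (-30166 + 39/(-204)) + 11693 = (-30166 - 1/204*39) + 11693 = (-30166 - 13/68) + 11693 = -2051301/68 + 11693 = -1256177/68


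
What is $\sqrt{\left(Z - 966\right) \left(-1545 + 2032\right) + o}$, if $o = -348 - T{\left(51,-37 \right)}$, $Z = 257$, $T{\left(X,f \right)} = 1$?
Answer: $4 i \sqrt{21602} \approx 587.9 i$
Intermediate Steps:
$o = -349$ ($o = -348 - 1 = -349$)
$\sqrt{\left(Z - 966\right) \left(-1545 + 2032\right) + o} = \sqrt{\left(257 - 966\right) \left(-1545 + 2032\right) - 349} = \sqrt{\left(-709\right) 487 - 349} = \sqrt{-345283 - 349} = \sqrt{-345632} = 4 i \sqrt{21602}$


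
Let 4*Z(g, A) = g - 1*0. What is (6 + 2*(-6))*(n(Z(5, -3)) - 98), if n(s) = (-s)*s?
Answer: 4779/8 ≈ 597.38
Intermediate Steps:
Z(g, A) = g/4 (Z(g, A) = (g - 1*0)/4 = (g + 0)/4 = g/4)
n(s) = -s²
(6 + 2*(-6))*(n(Z(5, -3)) - 98) = (6 + 2*(-6))*(-((¼)*5)² - 98) = (6 - 12)*(-(5/4)² - 98) = -6*(-1*25/16 - 98) = -6*(-25/16 - 98) = -6*(-1593/16) = 4779/8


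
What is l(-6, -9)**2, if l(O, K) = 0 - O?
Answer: 36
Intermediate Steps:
l(O, K) = -O
l(-6, -9)**2 = (-1*(-6))**2 = 6**2 = 36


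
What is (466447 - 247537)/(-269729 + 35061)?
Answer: -109455/117334 ≈ -0.93285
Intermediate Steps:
(466447 - 247537)/(-269729 + 35061) = 218910/(-234668) = 218910*(-1/234668) = -109455/117334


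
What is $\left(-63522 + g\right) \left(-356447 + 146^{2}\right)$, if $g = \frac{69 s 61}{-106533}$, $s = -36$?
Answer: $\frac{251982679123218}{11837} \approx 2.1288 \cdot 10^{10}$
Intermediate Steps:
$g = \frac{16836}{11837}$ ($g = \frac{69 \left(-36\right) 61}{-106533} = \left(-2484\right) 61 \left(- \frac{1}{106533}\right) = \left(-151524\right) \left(- \frac{1}{106533}\right) = \frac{16836}{11837} \approx 1.4223$)
$\left(-63522 + g\right) \left(-356447 + 146^{2}\right) = \left(-63522 + \frac{16836}{11837}\right) \left(-356447 + 146^{2}\right) = - \frac{751893078 \left(-356447 + 21316\right)}{11837} = \left(- \frac{751893078}{11837}\right) \left(-335131\right) = \frac{251982679123218}{11837}$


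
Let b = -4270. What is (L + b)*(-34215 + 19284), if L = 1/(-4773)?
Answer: 101434798647/1591 ≈ 6.3755e+7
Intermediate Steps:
L = -1/4773 ≈ -0.00020951
(L + b)*(-34215 + 19284) = (-1/4773 - 4270)*(-34215 + 19284) = -20380711/4773*(-14931) = 101434798647/1591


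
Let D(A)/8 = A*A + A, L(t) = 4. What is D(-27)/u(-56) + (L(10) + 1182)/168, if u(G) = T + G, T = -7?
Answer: -985/12 ≈ -82.083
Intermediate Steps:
D(A) = 8*A + 8*A**2 (D(A) = 8*(A*A + A) = 8*(A**2 + A) = 8*(A + A**2) = 8*A + 8*A**2)
u(G) = -7 + G
D(-27)/u(-56) + (L(10) + 1182)/168 = (8*(-27)*(1 - 27))/(-7 - 56) + (4 + 1182)/168 = (8*(-27)*(-26))/(-63) + 1186*(1/168) = 5616*(-1/63) + 593/84 = -624/7 + 593/84 = -985/12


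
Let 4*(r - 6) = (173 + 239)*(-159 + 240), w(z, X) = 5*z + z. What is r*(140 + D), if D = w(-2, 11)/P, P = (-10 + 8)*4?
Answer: 2362767/2 ≈ 1.1814e+6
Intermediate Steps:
P = -8 (P = -2*4 = -8)
w(z, X) = 6*z
D = 3/2 (D = (6*(-2))/(-8) = -12*(-⅛) = 3/2 ≈ 1.5000)
r = 8349 (r = 6 + ((173 + 239)*(-159 + 240))/4 = 6 + (412*81)/4 = 6 + (¼)*33372 = 6 + 8343 = 8349)
r*(140 + D) = 8349*(140 + 3/2) = 8349*(283/2) = 2362767/2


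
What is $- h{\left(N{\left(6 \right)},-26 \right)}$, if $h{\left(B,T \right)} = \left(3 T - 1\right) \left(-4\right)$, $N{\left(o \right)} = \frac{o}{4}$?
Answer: $-316$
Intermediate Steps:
$N{\left(o \right)} = \frac{o}{4}$ ($N{\left(o \right)} = o \frac{1}{4} = \frac{o}{4}$)
$h{\left(B,T \right)} = 4 - 12 T$ ($h{\left(B,T \right)} = \left(-1 + 3 T\right) \left(-4\right) = 4 - 12 T$)
$- h{\left(N{\left(6 \right)},-26 \right)} = - (4 - -312) = - (4 + 312) = \left(-1\right) 316 = -316$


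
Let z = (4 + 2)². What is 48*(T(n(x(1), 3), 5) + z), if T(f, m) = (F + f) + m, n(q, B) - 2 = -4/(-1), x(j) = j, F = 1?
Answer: 2304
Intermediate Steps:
n(q, B) = 6 (n(q, B) = 2 - 4/(-1) = 2 - 4*(-1) = 2 + 4 = 6)
T(f, m) = 1 + f + m (T(f, m) = (1 + f) + m = 1 + f + m)
z = 36 (z = 6² = 36)
48*(T(n(x(1), 3), 5) + z) = 48*((1 + 6 + 5) + 36) = 48*(12 + 36) = 48*48 = 2304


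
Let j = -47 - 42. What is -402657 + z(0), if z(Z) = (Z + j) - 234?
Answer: -402980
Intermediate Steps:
j = -89
z(Z) = -323 + Z (z(Z) = (Z - 89) - 234 = (-89 + Z) - 234 = -323 + Z)
-402657 + z(0) = -402657 + (-323 + 0) = -402657 - 323 = -402980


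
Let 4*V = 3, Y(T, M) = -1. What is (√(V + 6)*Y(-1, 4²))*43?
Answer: -129*√3/2 ≈ -111.72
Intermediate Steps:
V = ¾ (V = (¼)*3 = ¾ ≈ 0.75000)
(√(V + 6)*Y(-1, 4²))*43 = (√(¾ + 6)*(-1))*43 = (√(27/4)*(-1))*43 = ((3*√3/2)*(-1))*43 = -3*√3/2*43 = -129*√3/2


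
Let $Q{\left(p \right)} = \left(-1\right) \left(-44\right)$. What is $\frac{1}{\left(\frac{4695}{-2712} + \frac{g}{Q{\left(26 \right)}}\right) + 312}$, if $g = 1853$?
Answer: $\frac{9944}{3504091} \approx 0.0028378$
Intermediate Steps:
$Q{\left(p \right)} = 44$
$\frac{1}{\left(\frac{4695}{-2712} + \frac{g}{Q{\left(26 \right)}}\right) + 312} = \frac{1}{\left(\frac{4695}{-2712} + \frac{1853}{44}\right) + 312} = \frac{1}{\left(4695 \left(- \frac{1}{2712}\right) + 1853 \cdot \frac{1}{44}\right) + 312} = \frac{1}{\left(- \frac{1565}{904} + \frac{1853}{44}\right) + 312} = \frac{1}{\frac{401563}{9944} + 312} = \frac{1}{\frac{3504091}{9944}} = \frac{9944}{3504091}$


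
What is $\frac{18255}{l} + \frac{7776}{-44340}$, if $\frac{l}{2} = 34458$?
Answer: $\frac{7598219}{84881540} \approx 0.089516$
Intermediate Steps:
$l = 68916$ ($l = 2 \cdot 34458 = 68916$)
$\frac{18255}{l} + \frac{7776}{-44340} = \frac{18255}{68916} + \frac{7776}{-44340} = 18255 \cdot \frac{1}{68916} + 7776 \left(- \frac{1}{44340}\right) = \frac{6085}{22972} - \frac{648}{3695} = \frac{7598219}{84881540}$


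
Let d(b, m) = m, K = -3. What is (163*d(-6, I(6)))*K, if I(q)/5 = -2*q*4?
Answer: 117360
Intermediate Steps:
I(q) = -40*q (I(q) = 5*(-2*q*4) = 5*(-8*q) = -40*q)
(163*d(-6, I(6)))*K = (163*(-40*6))*(-3) = (163*(-240))*(-3) = -39120*(-3) = 117360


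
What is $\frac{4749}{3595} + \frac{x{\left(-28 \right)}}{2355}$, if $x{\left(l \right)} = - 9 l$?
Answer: $\frac{805989}{564415} \approx 1.428$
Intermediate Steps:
$\frac{4749}{3595} + \frac{x{\left(-28 \right)}}{2355} = \frac{4749}{3595} + \frac{\left(-9\right) \left(-28\right)}{2355} = 4749 \cdot \frac{1}{3595} + 252 \cdot \frac{1}{2355} = \frac{4749}{3595} + \frac{84}{785} = \frac{805989}{564415}$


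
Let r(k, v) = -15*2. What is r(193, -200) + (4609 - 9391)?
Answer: -4812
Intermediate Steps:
r(k, v) = -30
r(193, -200) + (4609 - 9391) = -30 + (4609 - 9391) = -30 - 4782 = -4812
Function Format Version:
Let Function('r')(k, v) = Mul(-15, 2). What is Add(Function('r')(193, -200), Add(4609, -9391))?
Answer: -4812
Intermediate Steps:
Function('r')(k, v) = -30
Add(Function('r')(193, -200), Add(4609, -9391)) = Add(-30, Add(4609, -9391)) = Add(-30, -4782) = -4812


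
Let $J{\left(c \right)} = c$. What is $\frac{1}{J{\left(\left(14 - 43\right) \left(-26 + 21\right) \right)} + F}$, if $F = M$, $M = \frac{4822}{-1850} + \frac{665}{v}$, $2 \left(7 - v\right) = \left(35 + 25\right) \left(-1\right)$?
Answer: $\frac{925}{148339} \approx 0.0062357$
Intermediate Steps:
$v = 37$ ($v = 7 - \frac{\left(35 + 25\right) \left(-1\right)}{2} = 7 - \frac{60 \left(-1\right)}{2} = 7 - -30 = 7 + 30 = 37$)
$M = \frac{14214}{925}$ ($M = \frac{4822}{-1850} + \frac{665}{37} = 4822 \left(- \frac{1}{1850}\right) + 665 \cdot \frac{1}{37} = - \frac{2411}{925} + \frac{665}{37} = \frac{14214}{925} \approx 15.366$)
$F = \frac{14214}{925} \approx 15.366$
$\frac{1}{J{\left(\left(14 - 43\right) \left(-26 + 21\right) \right)} + F} = \frac{1}{\left(14 - 43\right) \left(-26 + 21\right) + \frac{14214}{925}} = \frac{1}{\left(-29\right) \left(-5\right) + \frac{14214}{925}} = \frac{1}{145 + \frac{14214}{925}} = \frac{1}{\frac{148339}{925}} = \frac{925}{148339}$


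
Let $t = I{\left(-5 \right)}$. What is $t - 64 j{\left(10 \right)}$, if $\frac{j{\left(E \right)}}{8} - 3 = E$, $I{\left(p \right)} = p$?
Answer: $-6661$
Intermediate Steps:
$j{\left(E \right)} = 24 + 8 E$
$t = -5$
$t - 64 j{\left(10 \right)} = -5 - 64 \left(24 + 8 \cdot 10\right) = -5 - 64 \left(24 + 80\right) = -5 - 6656 = -6661$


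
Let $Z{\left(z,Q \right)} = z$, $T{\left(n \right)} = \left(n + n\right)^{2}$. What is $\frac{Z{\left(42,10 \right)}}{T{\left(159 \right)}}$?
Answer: $\frac{7}{16854} \approx 0.00041533$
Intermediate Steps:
$T{\left(n \right)} = 4 n^{2}$ ($T{\left(n \right)} = \left(2 n\right)^{2} = 4 n^{2}$)
$\frac{Z{\left(42,10 \right)}}{T{\left(159 \right)}} = \frac{42}{4 \cdot 159^{2}} = \frac{42}{4 \cdot 25281} = \frac{42}{101124} = 42 \cdot \frac{1}{101124} = \frac{7}{16854}$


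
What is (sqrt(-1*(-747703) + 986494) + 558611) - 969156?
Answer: -410545 + sqrt(1734197) ≈ -4.0923e+5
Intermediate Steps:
(sqrt(-1*(-747703) + 986494) + 558611) - 969156 = (sqrt(747703 + 986494) + 558611) - 969156 = (sqrt(1734197) + 558611) - 969156 = (558611 + sqrt(1734197)) - 969156 = -410545 + sqrt(1734197)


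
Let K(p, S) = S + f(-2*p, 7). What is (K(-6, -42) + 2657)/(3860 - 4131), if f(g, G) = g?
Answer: -2627/271 ≈ -9.6937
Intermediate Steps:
K(p, S) = S - 2*p
(K(-6, -42) + 2657)/(3860 - 4131) = ((-42 - 2*(-6)) + 2657)/(3860 - 4131) = ((-42 + 12) + 2657)/(-271) = (-30 + 2657)*(-1/271) = 2627*(-1/271) = -2627/271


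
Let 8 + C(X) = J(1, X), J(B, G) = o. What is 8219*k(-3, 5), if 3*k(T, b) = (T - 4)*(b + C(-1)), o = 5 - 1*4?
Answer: 115066/3 ≈ 38355.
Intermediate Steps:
o = 1 (o = 5 - 4 = 1)
J(B, G) = 1
C(X) = -7 (C(X) = -8 + 1 = -7)
k(T, b) = (-7 + b)*(-4 + T)/3 (k(T, b) = ((T - 4)*(b - 7))/3 = ((-4 + T)*(-7 + b))/3 = ((-7 + b)*(-4 + T))/3 = (-7 + b)*(-4 + T)/3)
8219*k(-3, 5) = 8219*(28/3 - 7/3*(-3) - 4/3*5 + (⅓)*(-3)*5) = 8219*(28/3 + 7 - 20/3 - 5) = 8219*(14/3) = 115066/3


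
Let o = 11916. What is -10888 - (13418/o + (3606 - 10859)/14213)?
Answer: -922059457595/84681054 ≈ -10889.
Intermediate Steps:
-10888 - (13418/o + (3606 - 10859)/14213) = -10888 - (13418/11916 + (3606 - 10859)/14213) = -10888 - (13418*(1/11916) - 7253*1/14213) = -10888 - (6709/5958 - 7253/14213) = -10888 - 1*52141643/84681054 = -10888 - 52141643/84681054 = -922059457595/84681054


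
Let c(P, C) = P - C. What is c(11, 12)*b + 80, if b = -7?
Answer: 87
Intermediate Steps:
c(11, 12)*b + 80 = (11 - 1*12)*(-7) + 80 = (11 - 12)*(-7) + 80 = -1*(-7) + 80 = 7 + 80 = 87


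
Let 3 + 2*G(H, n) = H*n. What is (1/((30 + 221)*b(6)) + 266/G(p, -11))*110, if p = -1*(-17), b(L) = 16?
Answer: -618409/2008 ≈ -307.97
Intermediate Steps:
p = 17
G(H, n) = -3/2 + H*n/2 (G(H, n) = -3/2 + (H*n)/2 = -3/2 + H*n/2)
(1/((30 + 221)*b(6)) + 266/G(p, -11))*110 = (1/((30 + 221)*16) + 266/(-3/2 + (½)*17*(-11)))*110 = ((1/16)/251 + 266/(-3/2 - 187/2))*110 = ((1/251)*(1/16) + 266/(-95))*110 = (1/4016 + 266*(-1/95))*110 = (1/4016 - 14/5)*110 = -56219/20080*110 = -618409/2008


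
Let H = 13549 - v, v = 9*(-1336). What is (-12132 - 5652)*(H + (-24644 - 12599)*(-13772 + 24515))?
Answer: 7114951157184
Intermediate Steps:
v = -12024
H = 25573 (H = 13549 - 1*(-12024) = 13549 + 12024 = 25573)
(-12132 - 5652)*(H + (-24644 - 12599)*(-13772 + 24515)) = (-12132 - 5652)*(25573 + (-24644 - 12599)*(-13772 + 24515)) = -17784*(25573 - 37243*10743) = -17784*(25573 - 400101549) = -17784*(-400075976) = 7114951157184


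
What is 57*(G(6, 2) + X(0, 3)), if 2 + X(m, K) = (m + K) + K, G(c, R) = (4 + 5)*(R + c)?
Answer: 4332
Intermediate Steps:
G(c, R) = 9*R + 9*c (G(c, R) = 9*(R + c) = 9*R + 9*c)
X(m, K) = -2 + m + 2*K (X(m, K) = -2 + ((m + K) + K) = -2 + ((K + m) + K) = -2 + (m + 2*K) = -2 + m + 2*K)
57*(G(6, 2) + X(0, 3)) = 57*((9*2 + 9*6) + (-2 + 0 + 2*3)) = 57*((18 + 54) + (-2 + 0 + 6)) = 57*(72 + 4) = 57*76 = 4332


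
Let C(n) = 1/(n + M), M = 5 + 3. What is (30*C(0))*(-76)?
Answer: -285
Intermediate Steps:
M = 8
C(n) = 1/(8 + n) (C(n) = 1/(n + 8) = 1/(8 + n))
(30*C(0))*(-76) = (30/(8 + 0))*(-76) = (30/8)*(-76) = (30*(1/8))*(-76) = (15/4)*(-76) = -285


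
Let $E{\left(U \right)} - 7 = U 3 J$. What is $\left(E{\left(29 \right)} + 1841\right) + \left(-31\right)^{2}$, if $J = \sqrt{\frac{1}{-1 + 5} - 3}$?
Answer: $2809 + \frac{87 i \sqrt{11}}{2} \approx 2809.0 + 144.27 i$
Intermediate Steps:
$J = \frac{i \sqrt{11}}{2}$ ($J = \sqrt{\frac{1}{4} - 3} = \sqrt{- \frac{11}{4}} = \frac{i \sqrt{11}}{2} \approx 1.6583 i$)
$E{\left(U \right)} = 7 + \frac{3 i U \sqrt{11}}{2}$ ($E{\left(U \right)} = 7 + U 3 \frac{i \sqrt{11}}{2} = 7 + 3 U \frac{i \sqrt{11}}{2} = 7 + \frac{3 i U \sqrt{11}}{2}$)
$\left(E{\left(29 \right)} + 1841\right) + \left(-31\right)^{2} = \left(\left(7 + \frac{3}{2} i 29 \sqrt{11}\right) + 1841\right) + \left(-31\right)^{2} = \left(\left(7 + \frac{87 i \sqrt{11}}{2}\right) + 1841\right) + 961 = \left(1848 + \frac{87 i \sqrt{11}}{2}\right) + 961 = 2809 + \frac{87 i \sqrt{11}}{2}$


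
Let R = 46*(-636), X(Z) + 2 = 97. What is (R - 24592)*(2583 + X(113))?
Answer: -144204944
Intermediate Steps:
X(Z) = 95 (X(Z) = -2 + 97 = 95)
R = -29256
(R - 24592)*(2583 + X(113)) = (-29256 - 24592)*(2583 + 95) = -53848*2678 = -144204944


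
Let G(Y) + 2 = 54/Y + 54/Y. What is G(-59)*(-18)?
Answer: 4068/59 ≈ 68.949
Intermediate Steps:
G(Y) = -2 + 108/Y (G(Y) = -2 + (54/Y + 54/Y) = -2 + 108/Y)
G(-59)*(-18) = (-2 + 108/(-59))*(-18) = (-2 + 108*(-1/59))*(-18) = (-2 - 108/59)*(-18) = -226/59*(-18) = 4068/59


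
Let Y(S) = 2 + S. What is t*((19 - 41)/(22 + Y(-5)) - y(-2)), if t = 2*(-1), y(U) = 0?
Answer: 44/19 ≈ 2.3158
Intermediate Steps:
t = -2
t*((19 - 41)/(22 + Y(-5)) - y(-2)) = -2*((19 - 41)/(22 + (2 - 5)) - 1*0) = -2*(-22/(22 - 3) + 0) = -2*(-22/19 + 0) = -2*(-22/19) = 44/19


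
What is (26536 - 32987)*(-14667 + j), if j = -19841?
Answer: 222611108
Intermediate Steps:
(26536 - 32987)*(-14667 + j) = (26536 - 32987)*(-14667 - 19841) = -6451*(-34508) = 222611108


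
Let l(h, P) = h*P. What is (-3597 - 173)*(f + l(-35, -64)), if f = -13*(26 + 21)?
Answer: -6141330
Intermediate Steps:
f = -611 (f = -13*47 = -611)
l(h, P) = P*h
(-3597 - 173)*(f + l(-35, -64)) = (-3597 - 173)*(-611 - 64*(-35)) = -3770*(-611 + 2240) = -3770*1629 = -6141330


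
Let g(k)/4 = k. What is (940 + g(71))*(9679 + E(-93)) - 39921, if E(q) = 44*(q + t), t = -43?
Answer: 4482759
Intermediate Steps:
g(k) = 4*k
E(q) = -1892 + 44*q (E(q) = 44*(q - 43) = 44*(-43 + q) = -1892 + 44*q)
(940 + g(71))*(9679 + E(-93)) - 39921 = (940 + 4*71)*(9679 + (-1892 + 44*(-93))) - 39921 = (940 + 284)*(9679 + (-1892 - 4092)) - 39921 = 1224*(9679 - 5984) - 39921 = 1224*3695 - 39921 = 4522680 - 39921 = 4482759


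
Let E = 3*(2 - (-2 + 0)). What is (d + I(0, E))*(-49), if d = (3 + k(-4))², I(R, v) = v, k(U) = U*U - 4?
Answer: -11613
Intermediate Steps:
k(U) = -4 + U² (k(U) = U² - 4 = -4 + U²)
E = 12 (E = 3*(2 - 1*(-2)) = 3*(2 + 2) = 3*4 = 12)
d = 225 (d = (3 + (-4 + (-4)²))² = (3 + (-4 + 16))² = (3 + 12)² = 15² = 225)
(d + I(0, E))*(-49) = (225 + 12)*(-49) = 237*(-49) = -11613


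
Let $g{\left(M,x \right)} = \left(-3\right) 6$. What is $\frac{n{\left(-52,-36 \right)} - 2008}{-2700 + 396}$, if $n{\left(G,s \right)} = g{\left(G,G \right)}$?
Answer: $\frac{1013}{1152} \approx 0.87934$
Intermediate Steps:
$g{\left(M,x \right)} = -18$
$n{\left(G,s \right)} = -18$
$\frac{n{\left(-52,-36 \right)} - 2008}{-2700 + 396} = \frac{-18 - 2008}{-2700 + 396} = - \frac{2026}{-2304} = \left(-2026\right) \left(- \frac{1}{2304}\right) = \frac{1013}{1152}$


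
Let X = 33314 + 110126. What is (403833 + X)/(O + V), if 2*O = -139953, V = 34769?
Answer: -1094546/70415 ≈ -15.544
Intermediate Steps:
O = -139953/2 (O = (1/2)*(-139953) = -139953/2 ≈ -69977.)
X = 143440
(403833 + X)/(O + V) = (403833 + 143440)/(-139953/2 + 34769) = 547273/(-70415/2) = 547273*(-2/70415) = -1094546/70415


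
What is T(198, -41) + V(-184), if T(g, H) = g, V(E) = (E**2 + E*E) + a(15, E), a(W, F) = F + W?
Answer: 67741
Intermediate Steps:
V(E) = 15 + E + 2*E**2 (V(E) = (E**2 + E*E) + (E + 15) = (E**2 + E**2) + (15 + E) = 2*E**2 + (15 + E) = 15 + E + 2*E**2)
T(198, -41) + V(-184) = 198 + (15 - 184 + 2*(-184)**2) = 198 + (15 - 184 + 2*33856) = 198 + (15 - 184 + 67712) = 198 + 67543 = 67741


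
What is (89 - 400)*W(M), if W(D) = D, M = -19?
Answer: 5909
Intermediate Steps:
(89 - 400)*W(M) = (89 - 400)*(-19) = -311*(-19) = 5909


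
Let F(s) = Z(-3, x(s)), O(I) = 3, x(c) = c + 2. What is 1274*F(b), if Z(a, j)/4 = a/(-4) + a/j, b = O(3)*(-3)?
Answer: 6006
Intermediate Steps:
x(c) = 2 + c
b = -9 (b = 3*(-3) = -9)
Z(a, j) = -a + 4*a/j (Z(a, j) = 4*(a/(-4) + a/j) = 4*(a*(-¼) + a/j) = 4*(-a/4 + a/j) = -a + 4*a/j)
F(s) = -3*(2 - s)/(2 + s) (F(s) = -3*(4 - (2 + s))/(2 + s) = -3*(4 + (-2 - s))/(2 + s) = -3*(2 - s)/(2 + s))
1274*F(b) = 1274*(3*(-2 - 9)/(2 - 9)) = 1274*(3*(-11)/(-7)) = 1274*(3*(-⅐)*(-11)) = 1274*(33/7) = 6006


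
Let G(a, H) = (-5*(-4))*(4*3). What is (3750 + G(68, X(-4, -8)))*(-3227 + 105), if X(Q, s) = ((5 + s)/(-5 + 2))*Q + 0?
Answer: -12456780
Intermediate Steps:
X(Q, s) = Q*(-5/3 - s/3) (X(Q, s) = ((5 + s)/(-3))*Q + 0 = ((5 + s)*(-1/3))*Q + 0 = (-5/3 - s/3)*Q + 0 = Q*(-5/3 - s/3) + 0 = Q*(-5/3 - s/3))
G(a, H) = 240 (G(a, H) = 20*12 = 240)
(3750 + G(68, X(-4, -8)))*(-3227 + 105) = (3750 + 240)*(-3227 + 105) = 3990*(-3122) = -12456780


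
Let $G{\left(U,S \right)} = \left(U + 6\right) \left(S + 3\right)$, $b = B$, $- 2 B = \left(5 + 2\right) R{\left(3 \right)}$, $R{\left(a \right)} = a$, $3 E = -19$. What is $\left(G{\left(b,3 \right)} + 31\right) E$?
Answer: $- \frac{76}{3} \approx -25.333$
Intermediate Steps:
$E = - \frac{19}{3}$ ($E = \frac{1}{3} \left(-19\right) = - \frac{19}{3} \approx -6.3333$)
$B = - \frac{21}{2}$ ($B = - \frac{\left(5 + 2\right) 3}{2} = - \frac{7 \cdot 3}{2} = \left(- \frac{1}{2}\right) 21 = - \frac{21}{2} \approx -10.5$)
$b = - \frac{21}{2} \approx -10.5$
$G{\left(U,S \right)} = \left(3 + S\right) \left(6 + U\right)$ ($G{\left(U,S \right)} = \left(6 + U\right) \left(3 + S\right) = \left(3 + S\right) \left(6 + U\right)$)
$\left(G{\left(b,3 \right)} + 31\right) E = \left(\left(18 + 3 \left(- \frac{21}{2}\right) + 6 \cdot 3 + 3 \left(- \frac{21}{2}\right)\right) + 31\right) \left(- \frac{19}{3}\right) = \left(\left(18 - \frac{63}{2} + 18 - \frac{63}{2}\right) + 31\right) \left(- \frac{19}{3}\right) = \left(-27 + 31\right) \left(- \frac{19}{3}\right) = 4 \left(- \frac{19}{3}\right) = - \frac{76}{3}$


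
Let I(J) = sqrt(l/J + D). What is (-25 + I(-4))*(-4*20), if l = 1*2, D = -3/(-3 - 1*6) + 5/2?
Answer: 2000 - 80*sqrt(21)/3 ≈ 1877.8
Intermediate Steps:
D = 17/6 (D = -3/(-3 - 6) + 5*(1/2) = -3/(-9) + 5/2 = -3*(-1/9) + 5/2 = 1/3 + 5/2 = 17/6 ≈ 2.8333)
l = 2
I(J) = sqrt(17/6 + 2/J) (I(J) = sqrt(2/J + 17/6) = sqrt(17/6 + 2/J))
(-25 + I(-4))*(-4*20) = (-25 + sqrt(102 + 72/(-4))/6)*(-4*20) = (-25 + sqrt(102 + 72*(-1/4))/6)*(-80) = (-25 + sqrt(102 - 18)/6)*(-80) = (-25 + sqrt(84)/6)*(-80) = (-25 + (2*sqrt(21))/6)*(-80) = (-25 + sqrt(21)/3)*(-80) = 2000 - 80*sqrt(21)/3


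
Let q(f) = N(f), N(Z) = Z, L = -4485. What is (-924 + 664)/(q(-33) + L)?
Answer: 130/2259 ≈ 0.057548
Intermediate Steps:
q(f) = f
(-924 + 664)/(q(-33) + L) = (-924 + 664)/(-33 - 4485) = -260/(-4518) = -260*(-1/4518) = 130/2259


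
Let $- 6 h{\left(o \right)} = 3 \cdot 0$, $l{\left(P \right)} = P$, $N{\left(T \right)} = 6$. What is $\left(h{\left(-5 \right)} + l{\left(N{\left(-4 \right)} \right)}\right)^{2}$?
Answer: $36$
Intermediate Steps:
$h{\left(o \right)} = 0$ ($h{\left(o \right)} = - \frac{3 \cdot 0}{6} = \left(- \frac{1}{6}\right) 0 = 0$)
$\left(h{\left(-5 \right)} + l{\left(N{\left(-4 \right)} \right)}\right)^{2} = \left(0 + 6\right)^{2} = 6^{2} = 36$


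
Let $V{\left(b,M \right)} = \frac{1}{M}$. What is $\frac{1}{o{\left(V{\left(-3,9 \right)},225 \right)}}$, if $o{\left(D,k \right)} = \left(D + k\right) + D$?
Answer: $\frac{9}{2027} \approx 0.0044401$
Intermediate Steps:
$o{\left(D,k \right)} = k + 2 D$
$\frac{1}{o{\left(V{\left(-3,9 \right)},225 \right)}} = \frac{1}{225 + \frac{2}{9}} = \frac{1}{\frac{2027}{9}} = \frac{9}{2027}$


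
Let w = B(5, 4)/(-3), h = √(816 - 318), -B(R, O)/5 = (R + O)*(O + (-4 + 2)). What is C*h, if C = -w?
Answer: -30*√498 ≈ -669.48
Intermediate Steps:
B(R, O) = -5*(-2 + O)*(O + R) (B(R, O) = -5*(R + O)*(O + (-4 + 2)) = -5*(O + R)*(O - 2) = -5*(O + R)*(-2 + O) = -5*(-2 + O)*(O + R))
h = √498 ≈ 22.316
w = 30 (w = (-5*4² + 10*4 + 10*5 - 5*4*5)/(-3) = (-5*16 + 40 + 50 - 100)*(-⅓) = (-80 + 40 + 50 - 100)*(-⅓) = -90*(-⅓) = 30)
C = -30 (C = -1*30 = -30)
C*h = -30*√498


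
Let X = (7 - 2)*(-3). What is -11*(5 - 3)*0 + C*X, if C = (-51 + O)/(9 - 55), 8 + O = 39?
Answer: -150/23 ≈ -6.5217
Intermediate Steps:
O = 31 (O = -8 + 39 = 31)
C = 10/23 (C = (-51 + 31)/(9 - 55) = -20/(-46) = -20*(-1/46) = 10/23 ≈ 0.43478)
X = -15 (X = 5*(-3) = -15)
-11*(5 - 3)*0 + C*X = -11*(5 - 3)*0 + (10/23)*(-15) = -22*0 - 150/23 = -11*0 - 150/23 = 0 - 150/23 = -150/23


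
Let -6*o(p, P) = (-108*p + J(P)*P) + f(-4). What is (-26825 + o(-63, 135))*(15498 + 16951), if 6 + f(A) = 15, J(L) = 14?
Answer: -1835023399/2 ≈ -9.1751e+8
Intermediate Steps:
f(A) = 9 (f(A) = -6 + 15 = 9)
o(p, P) = -3/2 + 18*p - 7*P/3 (o(p, P) = -((-108*p + 14*P) + 9)/6 = -(9 - 108*p + 14*P)/6 = -3/2 + 18*p - 7*P/3)
(-26825 + o(-63, 135))*(15498 + 16951) = (-26825 + (-3/2 + 18*(-63) - 7/3*135))*(15498 + 16951) = (-26825 + (-3/2 - 1134 - 315))*32449 = (-26825 - 2901/2)*32449 = -56551/2*32449 = -1835023399/2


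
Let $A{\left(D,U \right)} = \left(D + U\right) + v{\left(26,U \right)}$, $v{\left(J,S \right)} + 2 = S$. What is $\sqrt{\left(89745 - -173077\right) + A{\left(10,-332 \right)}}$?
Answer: $\sqrt{262166} \approx 512.02$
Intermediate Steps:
$v{\left(J,S \right)} = -2 + S$
$A{\left(D,U \right)} = -2 + D + 2 U$ ($A{\left(D,U \right)} = \left(D + U\right) + \left(-2 + U\right) = -2 + D + 2 U$)
$\sqrt{\left(89745 - -173077\right) + A{\left(10,-332 \right)}} = \sqrt{\left(89745 - -173077\right) + \left(-2 + 10 + 2 \left(-332\right)\right)} = \sqrt{\left(89745 + 173077\right) - 656} = \sqrt{262822 - 656} = \sqrt{262166}$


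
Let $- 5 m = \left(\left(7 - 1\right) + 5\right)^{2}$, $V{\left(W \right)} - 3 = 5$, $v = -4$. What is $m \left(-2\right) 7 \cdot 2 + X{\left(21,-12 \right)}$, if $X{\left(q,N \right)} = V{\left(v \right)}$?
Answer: $\frac{3428}{5} \approx 685.6$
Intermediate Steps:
$V{\left(W \right)} = 8$ ($V{\left(W \right)} = 3 + 5 = 8$)
$X{\left(q,N \right)} = 8$
$m = - \frac{121}{5}$ ($m = - \frac{\left(\left(7 - 1\right) + 5\right)^{2}}{5} = - \frac{\left(6 + 5\right)^{2}}{5} = - \frac{11^{2}}{5} = \left(- \frac{1}{5}\right) 121 = - \frac{121}{5} \approx -24.2$)
$m \left(-2\right) 7 \cdot 2 + X{\left(21,-12 \right)} = - \frac{121 \left(-2\right) 7 \cdot 2}{5} + 8 = - \frac{121 \left(\left(-14\right) 2\right)}{5} + 8 = \left(- \frac{121}{5}\right) \left(-28\right) + 8 = \frac{3388}{5} + 8 = \frac{3428}{5}$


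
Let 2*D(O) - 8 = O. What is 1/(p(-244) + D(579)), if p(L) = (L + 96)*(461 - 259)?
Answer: -2/59205 ≈ -3.3781e-5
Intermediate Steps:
D(O) = 4 + O/2
p(L) = 19392 + 202*L (p(L) = (96 + L)*202 = 19392 + 202*L)
1/(p(-244) + D(579)) = 1/((19392 + 202*(-244)) + (4 + (1/2)*579)) = 1/((19392 - 49288) + (4 + 579/2)) = 1/(-29896 + 587/2) = 1/(-59205/2) = -2/59205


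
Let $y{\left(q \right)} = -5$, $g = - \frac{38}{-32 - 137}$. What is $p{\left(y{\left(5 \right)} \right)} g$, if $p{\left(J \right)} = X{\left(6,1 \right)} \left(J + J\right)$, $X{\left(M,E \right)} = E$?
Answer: $- \frac{380}{169} \approx -2.2485$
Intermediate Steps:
$g = \frac{38}{169}$ ($g = - \frac{38}{-169} = \left(-38\right) \left(- \frac{1}{169}\right) = \frac{38}{169} \approx 0.22485$)
$p{\left(J \right)} = 2 J$ ($p{\left(J \right)} = 1 \left(J + J\right) = 1 \cdot 2 J = 2 J$)
$p{\left(y{\left(5 \right)} \right)} g = 2 \left(-5\right) \frac{38}{169} = \left(-10\right) \frac{38}{169} = - \frac{380}{169}$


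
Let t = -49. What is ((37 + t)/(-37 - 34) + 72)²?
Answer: 26255376/5041 ≈ 5208.4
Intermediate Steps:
((37 + t)/(-37 - 34) + 72)² = ((37 - 49)/(-37 - 34) + 72)² = (-12/(-71) + 72)² = (-12*(-1/71) + 72)² = (12/71 + 72)² = (5124/71)² = 26255376/5041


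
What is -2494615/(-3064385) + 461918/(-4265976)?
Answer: 922647312881/1307259286476 ≈ 0.70579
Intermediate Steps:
-2494615/(-3064385) + 461918/(-4265976) = -2494615*(-1/3064385) + 461918*(-1/4265976) = 498923/612877 - 230959/2132988 = 922647312881/1307259286476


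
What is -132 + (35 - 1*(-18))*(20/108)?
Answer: -3299/27 ≈ -122.19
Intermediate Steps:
-132 + (35 - 1*(-18))*(20/108) = -132 + (35 + 18)*(20*(1/108)) = -132 + 53*(5/27) = -132 + 265/27 = -3299/27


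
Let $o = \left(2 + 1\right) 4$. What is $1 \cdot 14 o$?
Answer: $168$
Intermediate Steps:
$o = 12$ ($o = 3 \cdot 4 = 12$)
$1 \cdot 14 o = 1 \cdot 14 \cdot 12 = 14 \cdot 12 = 168$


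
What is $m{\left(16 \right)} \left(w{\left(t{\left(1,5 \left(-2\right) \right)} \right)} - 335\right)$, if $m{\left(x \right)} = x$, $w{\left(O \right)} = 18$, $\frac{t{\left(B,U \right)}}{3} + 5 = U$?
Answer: $-5072$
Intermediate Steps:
$t{\left(B,U \right)} = -15 + 3 U$
$m{\left(16 \right)} \left(w{\left(t{\left(1,5 \left(-2\right) \right)} \right)} - 335\right) = 16 \left(18 - 335\right) = 16 \left(-317\right) = -5072$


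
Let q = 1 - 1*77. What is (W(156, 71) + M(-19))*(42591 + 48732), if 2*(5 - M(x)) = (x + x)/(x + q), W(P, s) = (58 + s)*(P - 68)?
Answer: 5185685232/5 ≈ 1.0371e+9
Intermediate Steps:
W(P, s) = (-68 + P)*(58 + s) (W(P, s) = (58 + s)*(-68 + P) = (-68 + P)*(58 + s))
q = -76 (q = 1 - 77 = -76)
M(x) = 5 - x/(-76 + x) (M(x) = 5 - (x + x)/(2*(x - 76)) = 5 - 2*x/(2*(-76 + x)) = 5 - x/(-76 + x))
(W(156, 71) + M(-19))*(42591 + 48732) = ((-3944 - 68*71 + 58*156 + 156*71) + 4*(-95 - 19)/(-76 - 19))*(42591 + 48732) = ((-3944 - 4828 + 9048 + 11076) + 4*(-114)/(-95))*91323 = (11352 + 4*(-1/95)*(-114))*91323 = (11352 + 24/5)*91323 = (56784/5)*91323 = 5185685232/5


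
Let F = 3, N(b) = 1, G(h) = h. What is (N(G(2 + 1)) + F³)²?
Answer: 784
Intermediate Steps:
(N(G(2 + 1)) + F³)² = (1 + 3³)² = (1 + 27)² = 28² = 784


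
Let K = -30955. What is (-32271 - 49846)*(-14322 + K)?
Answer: 3718011409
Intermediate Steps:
(-32271 - 49846)*(-14322 + K) = (-32271 - 49846)*(-14322 - 30955) = -82117*(-45277) = 3718011409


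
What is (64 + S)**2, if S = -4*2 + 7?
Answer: 3969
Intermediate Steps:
S = -1 (S = -8 + 7 = -1)
(64 + S)**2 = (64 - 1)**2 = 63**2 = 3969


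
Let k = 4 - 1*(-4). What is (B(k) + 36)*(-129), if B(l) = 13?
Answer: -6321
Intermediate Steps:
k = 8 (k = 4 + 4 = 8)
(B(k) + 36)*(-129) = (13 + 36)*(-129) = 49*(-129) = -6321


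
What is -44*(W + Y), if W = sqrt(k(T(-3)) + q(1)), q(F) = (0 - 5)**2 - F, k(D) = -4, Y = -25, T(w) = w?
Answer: 1100 - 88*sqrt(5) ≈ 903.23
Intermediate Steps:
q(F) = 25 - F (q(F) = (-5)**2 - F = 25 - F)
W = 2*sqrt(5) (W = sqrt(-4 + (25 - 1*1)) = sqrt(-4 + (25 - 1)) = sqrt(-4 + 24) = sqrt(20) = 2*sqrt(5) ≈ 4.4721)
-44*(W + Y) = -44*(2*sqrt(5) - 25) = -44*(-25 + 2*sqrt(5)) = 1100 - 88*sqrt(5)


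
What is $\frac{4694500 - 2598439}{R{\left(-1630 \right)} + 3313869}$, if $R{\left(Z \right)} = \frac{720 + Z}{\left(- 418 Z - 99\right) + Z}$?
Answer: $\frac{1424506112271}{2252141824049} \approx 0.63251$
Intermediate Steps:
$R{\left(Z \right)} = \frac{720 + Z}{-99 - 417 Z}$ ($R{\left(Z \right)} = \frac{720 + Z}{\left(-99 - 418 Z\right) + Z} = \frac{720 + Z}{-99 - 417 Z}$)
$\frac{4694500 - 2598439}{R{\left(-1630 \right)} + 3313869} = \frac{4694500 - 2598439}{\frac{-720 - -1630}{3 \left(33 + 139 \left(-1630\right)\right)} + 3313869} = \frac{4694500 - 2598439}{\frac{-720 + 1630}{3 \left(33 - 226570\right)} + 3313869} = \frac{4694500 - 2598439}{\frac{1}{3} \frac{1}{-226537} \cdot 910 + 3313869} = \frac{2096061}{\frac{1}{3} \left(- \frac{1}{226537}\right) 910 + 3313869} = \frac{2096061}{- \frac{910}{679611} + 3313869} = \frac{2096061}{\frac{2252141824049}{679611}} = 2096061 \cdot \frac{679611}{2252141824049} = \frac{1424506112271}{2252141824049}$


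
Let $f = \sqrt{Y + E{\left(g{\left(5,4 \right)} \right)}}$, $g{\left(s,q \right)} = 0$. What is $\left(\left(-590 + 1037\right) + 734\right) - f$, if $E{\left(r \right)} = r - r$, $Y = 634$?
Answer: $1181 - \sqrt{634} \approx 1155.8$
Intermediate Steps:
$E{\left(r \right)} = 0$
$f = \sqrt{634}$ ($f = \sqrt{634 + 0} = \sqrt{634} \approx 25.179$)
$\left(\left(-590 + 1037\right) + 734\right) - f = \left(\left(-590 + 1037\right) + 734\right) - \sqrt{634} = \left(447 + 734\right) - \sqrt{634} = 1181 - \sqrt{634}$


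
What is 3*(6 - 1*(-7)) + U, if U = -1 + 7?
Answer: 45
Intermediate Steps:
U = 6
3*(6 - 1*(-7)) + U = 3*(6 - 1*(-7)) + 6 = 3*(6 + 7) + 6 = 3*13 + 6 = 39 + 6 = 45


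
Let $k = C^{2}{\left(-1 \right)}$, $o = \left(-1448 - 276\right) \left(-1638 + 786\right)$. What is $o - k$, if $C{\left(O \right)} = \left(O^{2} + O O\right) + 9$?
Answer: $1468727$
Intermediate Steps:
$o = 1468848$ ($o = \left(-1724\right) \left(-852\right) = 1468848$)
$C{\left(O \right)} = 9 + 2 O^{2}$ ($C{\left(O \right)} = \left(O^{2} + O^{2}\right) + 9 = 2 O^{2} + 9 = 9 + 2 O^{2}$)
$k = 121$ ($k = \left(9 + 2 \left(-1\right)^{2}\right)^{2} = \left(9 + 2 \cdot 1\right)^{2} = \left(9 + 2\right)^{2} = 11^{2} = 121$)
$o - k = 1468848 - 121 = 1468727$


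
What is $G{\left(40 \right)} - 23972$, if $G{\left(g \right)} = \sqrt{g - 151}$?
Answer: $-23972 + i \sqrt{111} \approx -23972.0 + 10.536 i$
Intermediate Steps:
$G{\left(g \right)} = \sqrt{-151 + g}$
$G{\left(40 \right)} - 23972 = \sqrt{-151 + 40} - 23972 = \sqrt{-111} - 23972 = i \sqrt{111} - 23972 = -23972 + i \sqrt{111}$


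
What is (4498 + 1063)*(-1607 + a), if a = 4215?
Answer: 14503088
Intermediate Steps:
(4498 + 1063)*(-1607 + a) = (4498 + 1063)*(-1607 + 4215) = 5561*2608 = 14503088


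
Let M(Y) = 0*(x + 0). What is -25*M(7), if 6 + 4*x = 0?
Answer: 0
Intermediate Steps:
x = -3/2 (x = -3/2 + (¼)*0 = -3/2 + 0 = -3/2 ≈ -1.5000)
M(Y) = 0 (M(Y) = 0*(-3/2 + 0) = 0*(-3/2) = 0)
-25*M(7) = -25*0 = 0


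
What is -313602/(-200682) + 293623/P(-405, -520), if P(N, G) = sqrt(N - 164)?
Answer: 52267/33447 - 293623*I*sqrt(569)/569 ≈ 1.5627 - 12309.0*I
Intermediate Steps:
P(N, G) = sqrt(-164 + N)
-313602/(-200682) + 293623/P(-405, -520) = -313602/(-200682) + 293623/(sqrt(-164 - 405)) = -313602*(-1/200682) + 293623/(sqrt(-569)) = 52267/33447 + 293623/((I*sqrt(569))) = 52267/33447 + 293623*(-I*sqrt(569)/569) = 52267/33447 - 293623*I*sqrt(569)/569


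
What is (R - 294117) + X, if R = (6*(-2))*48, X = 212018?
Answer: -82675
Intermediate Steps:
R = -576 (R = -12*48 = -576)
(R - 294117) + X = (-576 - 294117) + 212018 = -294693 + 212018 = -82675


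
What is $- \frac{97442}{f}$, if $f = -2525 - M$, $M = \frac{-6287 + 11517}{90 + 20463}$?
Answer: $\frac{2002725426}{51901555} \approx 38.587$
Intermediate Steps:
$M = \frac{5230}{20553} \approx 0.25446$
$f = - \frac{51901555}{20553}$ ($f = -2525 - \frac{5230}{20553} = - \frac{51901555}{20553} \approx -2525.3$)
$- \frac{97442}{f} = - \frac{97442}{- \frac{51901555}{20553}} = \left(-97442\right) \left(- \frac{20553}{51901555}\right) = \frac{2002725426}{51901555}$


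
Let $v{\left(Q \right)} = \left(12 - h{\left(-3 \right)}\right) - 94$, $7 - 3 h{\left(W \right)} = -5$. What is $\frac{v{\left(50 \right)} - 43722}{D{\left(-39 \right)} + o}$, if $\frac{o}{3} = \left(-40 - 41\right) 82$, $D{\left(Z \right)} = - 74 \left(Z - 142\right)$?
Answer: $\frac{10952}{1633} \approx 6.7067$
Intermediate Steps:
$D{\left(Z \right)} = 10508 - 74 Z$ ($D{\left(Z \right)} = - 74 \left(-142 + Z\right) = 10508 - 74 Z$)
$h{\left(W \right)} = 4$ ($h{\left(W \right)} = \frac{7}{3} - - \frac{5}{3} = \frac{7}{3} + \frac{5}{3} = 4$)
$o = -19926$ ($o = 3 \left(-40 - 41\right) 82 = 3 \left(\left(-81\right) 82\right) = 3 \left(-6642\right) = -19926$)
$v{\left(Q \right)} = -86$ ($v{\left(Q \right)} = \left(12 - 4\right) - 94 = 8 - 94 = -86$)
$\frac{v{\left(50 \right)} - 43722}{D{\left(-39 \right)} + o} = \frac{-86 - 43722}{\left(10508 - -2886\right) - 19926} = - \frac{43808}{\left(10508 + 2886\right) - 19926} = - \frac{43808}{13394 - 19926} = - \frac{43808}{-6532} = \left(-43808\right) \left(- \frac{1}{6532}\right) = \frac{10952}{1633}$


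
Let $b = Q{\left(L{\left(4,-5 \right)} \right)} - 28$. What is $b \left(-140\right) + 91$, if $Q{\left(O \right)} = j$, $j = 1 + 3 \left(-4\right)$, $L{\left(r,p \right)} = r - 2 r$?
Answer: $5551$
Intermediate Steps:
$L{\left(r,p \right)} = - r$
$j = -11$ ($j = 1 - 12 = -11$)
$Q{\left(O \right)} = -11$
$b = -39$ ($b = -11 - 28 = -39$)
$b \left(-140\right) + 91 = \left(-39\right) \left(-140\right) + 91 = 5460 + 91 = 5551$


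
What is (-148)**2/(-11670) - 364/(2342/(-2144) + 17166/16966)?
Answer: 19306610976056/4274820195 ≈ 4516.4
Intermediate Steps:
(-148)**2/(-11670) - 364/(2342/(-2144) + 17166/16966) = 21904*(-1/11670) - 364/(2342*(-1/2144) + 17166*(1/16966)) = -10952/5835 - 364/(-1171/1072 + 8583/8483) = -10952/5835 - 364/(-732617/9093776) = -10952/5835 - 364*(-9093776/732617) = -10952/5835 + 3310134464/732617 = 19306610976056/4274820195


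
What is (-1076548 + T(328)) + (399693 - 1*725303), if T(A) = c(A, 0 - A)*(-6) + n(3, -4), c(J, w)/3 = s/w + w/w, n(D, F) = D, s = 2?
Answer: -114978177/82 ≈ -1.4022e+6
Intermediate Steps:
c(J, w) = 3 + 6/w (c(J, w) = 3*(2/w + w/w) = 3*(2/w + 1) = 3*(1 + 2/w) = 3 + 6/w)
T(A) = -15 + 36/A (T(A) = (3 + 6/(0 - A))*(-6) + 3 = (3 + 6/((-A)))*(-6) + 3 = (3 + 6*(-1/A))*(-6) + 3 = (3 - 6/A)*(-6) + 3 = (-18 + 36/A) + 3 = -15 + 36/A)
(-1076548 + T(328)) + (399693 - 1*725303) = (-1076548 + (-15 + 36/328)) + (399693 - 1*725303) = (-1076548 + (-15 + 36*(1/328))) + (399693 - 725303) = (-1076548 + (-15 + 9/82)) - 325610 = (-1076548 - 1221/82) - 325610 = -88278157/82 - 325610 = -114978177/82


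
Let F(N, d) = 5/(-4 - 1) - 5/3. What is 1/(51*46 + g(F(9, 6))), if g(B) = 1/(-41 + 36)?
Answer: 5/11729 ≈ 0.00042629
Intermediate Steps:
F(N, d) = -8/3 (F(N, d) = 5/(-5) - 5*1/3 = 5*(-1/5) - 5/3 = -1 - 5/3 = -8/3)
g(B) = -1/5 (g(B) = 1/(-5) = -1/5)
1/(51*46 + g(F(9, 6))) = 1/(51*46 - 1/5) = 1/(2346 - 1/5) = 1/(11729/5) = 5/11729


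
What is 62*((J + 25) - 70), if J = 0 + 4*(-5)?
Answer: -4030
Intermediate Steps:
J = -20 (J = 0 - 20 = -20)
62*((J + 25) - 70) = 62*((-20 + 25) - 70) = 62*(5 - 70) = 62*(-65) = -4030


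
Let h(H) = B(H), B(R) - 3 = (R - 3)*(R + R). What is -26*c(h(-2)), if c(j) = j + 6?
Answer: -754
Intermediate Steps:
B(R) = 3 + 2*R*(-3 + R) (B(R) = 3 + (R - 3)*(R + R) = 3 + (-3 + R)*(2*R) = 3 + 2*R*(-3 + R))
h(H) = 3 - 6*H + 2*H²
c(j) = 6 + j
-26*c(h(-2)) = -26*(6 + (3 - 6*(-2) + 2*(-2)²)) = -26*(6 + (3 + 12 + 2*4)) = -26*(6 + (3 + 12 + 8)) = -26*(6 + 23) = -26*29 = -754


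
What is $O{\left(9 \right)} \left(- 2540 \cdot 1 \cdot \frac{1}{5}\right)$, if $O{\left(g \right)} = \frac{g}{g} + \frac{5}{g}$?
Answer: $- \frac{7112}{9} \approx -790.22$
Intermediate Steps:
$O{\left(g \right)} = 1 + \frac{5}{g}$
$O{\left(9 \right)} \left(- 2540 \cdot 1 \cdot \frac{1}{5}\right) = \frac{5 + 9}{9} \left(- 2540 \cdot 1 \cdot \frac{1}{5}\right) = \frac{1}{9} \cdot 14 \left(- 2540 \cdot 1 \cdot \frac{1}{5}\right) = \frac{14 \left(\left(-2540\right) \frac{1}{5}\right)}{9} = \frac{14}{9} \left(-508\right) = - \frac{7112}{9}$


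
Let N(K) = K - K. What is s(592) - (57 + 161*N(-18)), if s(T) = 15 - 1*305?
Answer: -347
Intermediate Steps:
s(T) = -290 (s(T) = 15 - 305 = -290)
N(K) = 0
s(592) - (57 + 161*N(-18)) = -290 - (57 + 161*0) = -290 - (57 + 0) = -290 - 1*57 = -290 - 57 = -347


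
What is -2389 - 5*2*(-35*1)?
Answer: -2039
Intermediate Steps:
-2389 - 5*2*(-35*1) = -2389 - 10*(-35) = -2389 - 1*(-350) = -2389 + 350 = -2039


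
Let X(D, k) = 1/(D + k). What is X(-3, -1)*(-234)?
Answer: 117/2 ≈ 58.500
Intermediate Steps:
X(-3, -1)*(-234) = -234/(-3 - 1) = -234/(-4) = -¼*(-234) = 117/2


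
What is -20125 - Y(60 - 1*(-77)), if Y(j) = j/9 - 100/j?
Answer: -24831994/1233 ≈ -20140.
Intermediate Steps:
Y(j) = -100/j + j/9 (Y(j) = j*(1/9) - 100/j = j/9 - 100/j = -100/j + j/9)
-20125 - Y(60 - 1*(-77)) = -20125 - (-100/(60 - 1*(-77)) + (60 - 1*(-77))/9) = -20125 - (-100/(60 + 77) + (60 + 77)/9) = -20125 - (-100/137 + (1/9)*137) = -20125 - (-100*1/137 + 137/9) = -20125 - (-100/137 + 137/9) = -20125 - 1*17869/1233 = -20125 - 17869/1233 = -24831994/1233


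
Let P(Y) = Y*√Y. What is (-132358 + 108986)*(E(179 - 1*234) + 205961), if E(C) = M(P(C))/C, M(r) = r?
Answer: -4813720492 - 23372*I*√55 ≈ -4.8137e+9 - 1.7333e+5*I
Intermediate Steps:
P(Y) = Y^(3/2)
E(C) = √C (E(C) = C^(3/2)/C = √C)
(-132358 + 108986)*(E(179 - 1*234) + 205961) = (-132358 + 108986)*(√(179 - 1*234) + 205961) = -23372*(√(179 - 234) + 205961) = -23372*(√(-55) + 205961) = -23372*(I*√55 + 205961) = -23372*(205961 + I*√55) = -4813720492 - 23372*I*√55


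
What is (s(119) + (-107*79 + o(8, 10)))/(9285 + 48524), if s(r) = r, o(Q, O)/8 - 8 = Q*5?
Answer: -7950/57809 ≈ -0.13752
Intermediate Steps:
o(Q, O) = 64 + 40*Q (o(Q, O) = 64 + 8*(Q*5) = 64 + 8*(5*Q) = 64 + 40*Q)
(s(119) + (-107*79 + o(8, 10)))/(9285 + 48524) = (119 + (-107*79 + (64 + 40*8)))/(9285 + 48524) = (119 + (-8453 + (64 + 320)))/57809 = (119 + (-8453 + 384))*(1/57809) = (119 - 8069)*(1/57809) = -7950*1/57809 = -7950/57809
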